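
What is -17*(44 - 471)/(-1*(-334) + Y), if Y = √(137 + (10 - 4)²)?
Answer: 2424506/111383 - 7259*√173/111383 ≈ 20.910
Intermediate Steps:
Y = √173 (Y = √(137 + 6²) = √(137 + 36) = √173 ≈ 13.153)
-17*(44 - 471)/(-1*(-334) + Y) = -17*(44 - 471)/(-1*(-334) + √173) = -(-7259)/(334 + √173) = 7259/(334 + √173)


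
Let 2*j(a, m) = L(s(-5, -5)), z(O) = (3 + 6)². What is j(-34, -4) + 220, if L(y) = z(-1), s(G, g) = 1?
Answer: 521/2 ≈ 260.50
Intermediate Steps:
z(O) = 81 (z(O) = 9² = 81)
L(y) = 81
j(a, m) = 81/2 (j(a, m) = (½)*81 = 81/2)
j(-34, -4) + 220 = 81/2 + 220 = 521/2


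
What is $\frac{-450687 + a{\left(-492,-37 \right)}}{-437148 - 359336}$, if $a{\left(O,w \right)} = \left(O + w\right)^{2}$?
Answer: $\frac{6571}{30634} \approx 0.2145$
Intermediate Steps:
$\frac{-450687 + a{\left(-492,-37 \right)}}{-437148 - 359336} = \frac{-450687 + \left(-492 - 37\right)^{2}}{-437148 - 359336} = \frac{-450687 + \left(-529\right)^{2}}{-796484} = \left(-450687 + 279841\right) \left(- \frac{1}{796484}\right) = \left(-170846\right) \left(- \frac{1}{796484}\right) = \frac{6571}{30634}$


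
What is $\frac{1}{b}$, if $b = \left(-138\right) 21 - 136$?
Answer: $- \frac{1}{3034} \approx -0.0003296$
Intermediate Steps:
$b = -3034$ ($b = -2898 - 136 = -3034$)
$\frac{1}{b} = \frac{1}{-3034} = - \frac{1}{3034}$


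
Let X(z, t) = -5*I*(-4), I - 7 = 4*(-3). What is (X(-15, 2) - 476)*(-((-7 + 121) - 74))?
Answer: 23040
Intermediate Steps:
I = -5 (I = 7 + 4*(-3) = 7 - 12 = -5)
X(z, t) = -100 (X(z, t) = -5*(-5)*(-4) = 25*(-4) = -100)
(X(-15, 2) - 476)*(-((-7 + 121) - 74)) = (-100 - 476)*(-((-7 + 121) - 74)) = -(-576)*(114 - 74) = -(-576)*40 = -576*(-40) = 23040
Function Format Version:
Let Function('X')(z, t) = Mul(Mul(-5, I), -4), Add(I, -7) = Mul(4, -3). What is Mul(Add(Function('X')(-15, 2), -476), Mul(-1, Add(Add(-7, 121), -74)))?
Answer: 23040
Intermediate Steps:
I = -5 (I = Add(7, Mul(4, -3)) = Add(7, -12) = -5)
Function('X')(z, t) = -100 (Function('X')(z, t) = Mul(Mul(-5, -5), -4) = Mul(25, -4) = -100)
Mul(Add(Function('X')(-15, 2), -476), Mul(-1, Add(Add(-7, 121), -74))) = Mul(Add(-100, -476), Mul(-1, Add(Add(-7, 121), -74))) = Mul(-576, Mul(-1, Add(114, -74))) = Mul(-576, Mul(-1, 40)) = Mul(-576, -40) = 23040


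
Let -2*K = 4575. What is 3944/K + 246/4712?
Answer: -18021403/10778700 ≈ -1.6719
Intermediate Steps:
K = -4575/2 (K = -½*4575 = -4575/2 ≈ -2287.5)
3944/K + 246/4712 = 3944/(-4575/2) + 246/4712 = 3944*(-2/4575) + 246*(1/4712) = -7888/4575 + 123/2356 = -18021403/10778700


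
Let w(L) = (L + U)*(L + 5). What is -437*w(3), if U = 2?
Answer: -17480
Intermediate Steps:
w(L) = (2 + L)*(5 + L) (w(L) = (L + 2)*(L + 5) = (2 + L)*(5 + L))
-437*w(3) = -437*(10 + 3**2 + 7*3) = -437*(10 + 9 + 21) = -437*40 = -17480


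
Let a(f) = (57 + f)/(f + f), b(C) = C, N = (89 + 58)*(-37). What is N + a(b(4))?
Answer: -43451/8 ≈ -5431.4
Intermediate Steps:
N = -5439 (N = 147*(-37) = -5439)
a(f) = (57 + f)/(2*f) (a(f) = (57 + f)/((2*f)) = (57 + f)*(1/(2*f)) = (57 + f)/(2*f))
N + a(b(4)) = -5439 + (½)*(57 + 4)/4 = -5439 + (½)*(¼)*61 = -5439 + 61/8 = -43451/8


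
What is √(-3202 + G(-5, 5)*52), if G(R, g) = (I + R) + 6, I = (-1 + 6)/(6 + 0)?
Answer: 2*I*√6990/3 ≈ 55.737*I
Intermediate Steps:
I = ⅚ (I = 5/6 = 5*(⅙) = ⅚ ≈ 0.83333)
G(R, g) = 41/6 + R (G(R, g) = (⅚ + R) + 6 = 41/6 + R)
√(-3202 + G(-5, 5)*52) = √(-3202 + (41/6 - 5)*52) = √(-3202 + (11/6)*52) = √(-3202 + 286/3) = √(-9320/3) = 2*I*√6990/3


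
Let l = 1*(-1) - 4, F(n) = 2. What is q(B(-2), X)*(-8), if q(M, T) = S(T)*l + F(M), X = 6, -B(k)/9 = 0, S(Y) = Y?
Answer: 224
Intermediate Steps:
B(k) = 0 (B(k) = -9*0 = 0)
l = -5 (l = -1 - 4 = -5)
q(M, T) = 2 - 5*T (q(M, T) = T*(-5) + 2 = -5*T + 2 = 2 - 5*T)
q(B(-2), X)*(-8) = (2 - 5*6)*(-8) = (2 - 30)*(-8) = -28*(-8) = 224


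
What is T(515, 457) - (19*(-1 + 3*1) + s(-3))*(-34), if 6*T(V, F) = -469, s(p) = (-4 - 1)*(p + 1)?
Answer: 9323/6 ≈ 1553.8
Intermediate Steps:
s(p) = -5 - 5*p (s(p) = -5*(1 + p) = -5 - 5*p)
T(V, F) = -469/6 (T(V, F) = (⅙)*(-469) = -469/6)
T(515, 457) - (19*(-1 + 3*1) + s(-3))*(-34) = -469/6 - (19*(-1 + 3*1) + (-5 - 5*(-3)))*(-34) = -469/6 - (19*(-1 + 3) + (-5 + 15))*(-34) = -469/6 - (19*2 + 10)*(-34) = -469/6 - (38 + 10)*(-34) = -469/6 - 48*(-34) = -469/6 - 1*(-1632) = -469/6 + 1632 = 9323/6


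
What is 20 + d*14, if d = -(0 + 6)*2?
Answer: -148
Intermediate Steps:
d = -12 (d = -6*2 = -1*12 = -12)
20 + d*14 = 20 - 12*14 = 20 - 168 = -148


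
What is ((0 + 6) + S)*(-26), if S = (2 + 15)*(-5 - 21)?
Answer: 11336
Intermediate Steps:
S = -442 (S = 17*(-26) = -442)
((0 + 6) + S)*(-26) = ((0 + 6) - 442)*(-26) = (6 - 442)*(-26) = -436*(-26) = 11336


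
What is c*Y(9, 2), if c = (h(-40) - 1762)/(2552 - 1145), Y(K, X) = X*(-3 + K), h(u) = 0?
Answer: -7048/469 ≈ -15.028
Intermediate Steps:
c = -1762/1407 (c = (0 - 1762)/(2552 - 1145) = -1762/1407 ≈ -1.2523)
c*Y(9, 2) = -3524*(-3 + 9)/1407 = -3524*6/1407 = -1762/1407*12 = -7048/469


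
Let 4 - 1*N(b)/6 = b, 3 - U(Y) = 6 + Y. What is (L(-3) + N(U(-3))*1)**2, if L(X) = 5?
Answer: 841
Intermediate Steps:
U(Y) = -3 - Y (U(Y) = 3 - (6 + Y) = 3 + (-6 - Y) = -3 - Y)
N(b) = 24 - 6*b
(L(-3) + N(U(-3))*1)**2 = (5 + (24 - 6*(-3 - 1*(-3)))*1)**2 = (5 + (24 - 6*(-3 + 3))*1)**2 = (5 + (24 - 6*0)*1)**2 = (5 + (24 + 0)*1)**2 = (5 + 24*1)**2 = (5 + 24)**2 = 29**2 = 841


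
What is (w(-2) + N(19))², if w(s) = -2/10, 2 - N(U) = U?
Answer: 7396/25 ≈ 295.84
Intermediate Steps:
N(U) = 2 - U
w(s) = -⅕ (w(s) = -2*⅒ = -⅕)
(w(-2) + N(19))² = (-⅕ + (2 - 1*19))² = (-⅕ + (2 - 19))² = (-⅕ - 17)² = (-86/5)² = 7396/25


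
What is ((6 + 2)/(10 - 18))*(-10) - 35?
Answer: -25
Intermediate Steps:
((6 + 2)/(10 - 18))*(-10) - 35 = (8/(-8))*(-10) - 35 = (8*(-⅛))*(-10) - 35 = -1*(-10) - 35 = 10 - 35 = -25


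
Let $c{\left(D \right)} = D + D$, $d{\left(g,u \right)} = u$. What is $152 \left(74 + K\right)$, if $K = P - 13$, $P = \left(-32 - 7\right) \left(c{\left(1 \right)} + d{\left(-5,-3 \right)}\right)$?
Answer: $15200$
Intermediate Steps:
$c{\left(D \right)} = 2 D$
$P = 39$ ($P = \left(-32 - 7\right) \left(2 \cdot 1 - 3\right) = - 39 \left(2 - 3\right) = \left(-39\right) \left(-1\right) = 39$)
$K = 26$ ($K = 39 - 13 = 26$)
$152 \left(74 + K\right) = 152 \left(74 + 26\right) = 152 \cdot 100 = 15200$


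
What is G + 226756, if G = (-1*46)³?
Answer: 129420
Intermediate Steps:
G = -97336 (G = (-46)³ = -97336)
G + 226756 = -97336 + 226756 = 129420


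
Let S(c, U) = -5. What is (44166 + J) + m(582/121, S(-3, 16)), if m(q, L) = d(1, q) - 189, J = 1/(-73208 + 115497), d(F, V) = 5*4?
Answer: 1860589134/42289 ≈ 43997.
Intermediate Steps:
d(F, V) = 20
J = 1/42289 ≈ 2.3647e-5
m(q, L) = -169 (m(q, L) = 20 - 189 = -169)
(44166 + J) + m(582/121, S(-3, 16)) = (44166 + 1/42289) - 169 = 1867735975/42289 - 169 = 1860589134/42289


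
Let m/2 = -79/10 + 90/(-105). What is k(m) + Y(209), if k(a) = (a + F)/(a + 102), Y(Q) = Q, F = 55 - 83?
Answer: 616420/2957 ≈ 208.46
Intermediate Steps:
F = -28
m = -613/35 (m = 2*(-79/10 + 90/(-105)) = 2*(-79*⅒ + 90*(-1/105)) = 2*(-79/10 - 6/7) = 2*(-613/70) = -613/35 ≈ -17.514)
k(a) = (-28 + a)/(102 + a) (k(a) = (a - 28)/(a + 102) = (-28 + a)/(102 + a))
k(m) + Y(209) = (-28 - 613/35)/(102 - 613/35) + 209 = -1593/35/(2957/35) + 209 = (35/2957)*(-1593/35) + 209 = -1593/2957 + 209 = 616420/2957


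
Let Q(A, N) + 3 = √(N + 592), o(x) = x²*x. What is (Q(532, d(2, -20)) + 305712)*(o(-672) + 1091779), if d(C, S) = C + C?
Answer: -92438046267321 - 604745338*√149 ≈ -9.2445e+13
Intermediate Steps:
o(x) = x³
d(C, S) = 2*C
Q(A, N) = -3 + √(592 + N) (Q(A, N) = -3 + √(N + 592) = -3 + √(592 + N))
(Q(532, d(2, -20)) + 305712)*(o(-672) + 1091779) = ((-3 + √(592 + 2*2)) + 305712)*((-672)³ + 1091779) = ((-3 + √(592 + 4)) + 305712)*(-303464448 + 1091779) = ((-3 + √596) + 305712)*(-302372669) = ((-3 + 2*√149) + 305712)*(-302372669) = (305709 + 2*√149)*(-302372669) = -92438046267321 - 604745338*√149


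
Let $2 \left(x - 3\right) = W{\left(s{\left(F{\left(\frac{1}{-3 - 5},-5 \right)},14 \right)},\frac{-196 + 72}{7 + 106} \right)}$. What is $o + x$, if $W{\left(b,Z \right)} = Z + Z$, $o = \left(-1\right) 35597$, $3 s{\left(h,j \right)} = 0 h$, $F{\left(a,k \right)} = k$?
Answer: $- \frac{4022246}{113} \approx -35595.0$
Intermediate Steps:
$s{\left(h,j \right)} = 0$ ($s{\left(h,j \right)} = \frac{0 h}{3} = \frac{1}{3} \cdot 0 = 0$)
$o = -35597$
$W{\left(b,Z \right)} = 2 Z$
$x = \frac{215}{113}$ ($x = 3 + \frac{2 \frac{-196 + 72}{7 + 106}}{2} = 3 + \frac{2 \left(- \frac{124}{113}\right)}{2} = 3 + \frac{1}{2} \left(- \frac{248}{113}\right) = 3 - \frac{124}{113} = \frac{215}{113} \approx 1.9027$)
$o + x = -35597 + \frac{215}{113} = - \frac{4022246}{113}$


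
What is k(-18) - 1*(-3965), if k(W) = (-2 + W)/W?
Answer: 35695/9 ≈ 3966.1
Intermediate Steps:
k(W) = (-2 + W)/W
k(-18) - 1*(-3965) = (-2 - 18)/(-18) - 1*(-3965) = -1/18*(-20) + 3965 = 10/9 + 3965 = 35695/9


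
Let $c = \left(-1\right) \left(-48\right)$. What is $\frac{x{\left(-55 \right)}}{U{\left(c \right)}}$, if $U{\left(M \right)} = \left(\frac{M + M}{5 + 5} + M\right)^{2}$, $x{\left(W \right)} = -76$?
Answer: $- \frac{475}{20736} \approx -0.022907$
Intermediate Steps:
$c = 48$
$U{\left(M \right)} = \frac{36 M^{2}}{25}$ ($U{\left(M \right)} = \left(\frac{2 M}{10} + M\right)^{2} = \left(2 M \frac{1}{10} + M\right)^{2} = \left(\frac{M}{5} + M\right)^{2} = \left(\frac{6 M}{5}\right)^{2} = \frac{36 M^{2}}{25}$)
$\frac{x{\left(-55 \right)}}{U{\left(c \right)}} = - \frac{76}{\frac{36}{25} \cdot 48^{2}} = - \frac{76}{\frac{36}{25} \cdot 2304} = - \frac{76}{\frac{82944}{25}} = \left(-76\right) \frac{25}{82944} = - \frac{475}{20736}$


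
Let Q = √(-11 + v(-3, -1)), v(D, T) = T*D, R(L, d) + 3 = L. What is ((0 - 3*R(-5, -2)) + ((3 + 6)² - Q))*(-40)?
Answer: -4200 + 80*I*√2 ≈ -4200.0 + 113.14*I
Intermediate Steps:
R(L, d) = -3 + L
v(D, T) = D*T
Q = 2*I*√2 (Q = √(-11 - 3*(-1)) = √(-11 + 3) = √(-8) = 2*I*√2 ≈ 2.8284*I)
((0 - 3*R(-5, -2)) + ((3 + 6)² - Q))*(-40) = ((0 - 3*(-3 - 5)) + ((3 + 6)² - 2*I*√2))*(-40) = ((0 - 3*(-8)) + (9² - 2*I*√2))*(-40) = ((0 + 24) + (81 - 2*I*√2))*(-40) = (24 + (81 - 2*I*√2))*(-40) = (105 - 2*I*√2)*(-40) = -4200 + 80*I*√2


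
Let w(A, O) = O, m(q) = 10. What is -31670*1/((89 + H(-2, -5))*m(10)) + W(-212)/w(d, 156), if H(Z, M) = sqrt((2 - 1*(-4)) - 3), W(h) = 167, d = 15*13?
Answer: -21324161/617604 + 3167*sqrt(3)/7918 ≈ -33.834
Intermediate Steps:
d = 195
H(Z, M) = sqrt(3) (H(Z, M) = sqrt((2 + 4) - 3) = sqrt(6 - 3) = sqrt(3))
-31670*1/((89 + H(-2, -5))*m(10)) + W(-212)/w(d, 156) = -31670*1/(10*(89 + sqrt(3))) + 167/156 = -31670/(890 + 10*sqrt(3)) + 167*(1/156) = -31670/(890 + 10*sqrt(3)) + 167/156 = 167/156 - 31670/(890 + 10*sqrt(3))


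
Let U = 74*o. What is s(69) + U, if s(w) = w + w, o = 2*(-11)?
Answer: -1490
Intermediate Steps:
o = -22
s(w) = 2*w
U = -1628 (U = 74*(-22) = -1628)
s(69) + U = 2*69 - 1628 = 138 - 1628 = -1490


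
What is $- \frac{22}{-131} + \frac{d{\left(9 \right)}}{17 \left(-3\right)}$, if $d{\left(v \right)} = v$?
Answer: $- \frac{19}{2227} \approx -0.0085317$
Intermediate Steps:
$- \frac{22}{-131} + \frac{d{\left(9 \right)}}{17 \left(-3\right)} = - \frac{22}{-131} + \frac{9}{17 \left(-3\right)} = \left(-22\right) \left(- \frac{1}{131}\right) + \frac{9}{-51} = \frac{22}{131} + 9 \left(- \frac{1}{51}\right) = \frac{22}{131} - \frac{3}{17} = - \frac{19}{2227}$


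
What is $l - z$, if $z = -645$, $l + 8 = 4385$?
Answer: $5022$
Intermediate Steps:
$l = 4377$ ($l = -8 + 4385 = 4377$)
$l - z = 4377 - -645 = 4377 + 645 = 5022$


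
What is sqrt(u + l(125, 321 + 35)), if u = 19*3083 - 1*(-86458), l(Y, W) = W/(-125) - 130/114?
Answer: sqrt(294503598030)/1425 ≈ 380.83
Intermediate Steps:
l(Y, W) = -65/57 - W/125 (l(Y, W) = W*(-1/125) - 130*1/114 = -W/125 - 65/57 = -65/57 - W/125)
u = 145035 (u = 58577 + 86458 = 145035)
sqrt(u + l(125, 321 + 35)) = sqrt(145035 + (-65/57 - (321 + 35)/125)) = sqrt(145035 + (-65/57 - 1/125*356)) = sqrt(145035 + (-65/57 - 356/125)) = sqrt(145035 - 28417/7125) = sqrt(1033345958/7125) = sqrt(294503598030)/1425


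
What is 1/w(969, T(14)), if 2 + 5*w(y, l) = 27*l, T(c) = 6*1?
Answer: 1/32 ≈ 0.031250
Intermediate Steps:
T(c) = 6
w(y, l) = -⅖ + 27*l/5 (w(y, l) = -⅖ + (27*l)/5 = -⅖ + 27*l/5)
1/w(969, T(14)) = 1/(-⅖ + (27/5)*6) = 1/(-⅖ + 162/5) = 1/32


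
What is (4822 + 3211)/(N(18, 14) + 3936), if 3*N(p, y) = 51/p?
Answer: 144594/70865 ≈ 2.0404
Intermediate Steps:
N(p, y) = 17/p (N(p, y) = (51/p)/3 = 17/p)
(4822 + 3211)/(N(18, 14) + 3936) = (4822 + 3211)/(17/18 + 3936) = 8033/(17*(1/18) + 3936) = 8033/(17/18 + 3936) = 8033/(70865/18) = 8033*(18/70865) = 144594/70865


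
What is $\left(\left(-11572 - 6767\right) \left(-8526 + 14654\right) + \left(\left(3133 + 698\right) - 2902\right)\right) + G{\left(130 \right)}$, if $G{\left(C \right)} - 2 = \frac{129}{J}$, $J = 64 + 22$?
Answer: $- \frac{224760919}{2} \approx -1.1238 \cdot 10^{8}$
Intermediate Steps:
$J = 86$
$G{\left(C \right)} = \frac{7}{2}$ ($G{\left(C \right)} = 2 + \frac{129}{86} = 2 + 129 \cdot \frac{1}{86} = 2 + \frac{3}{2} = \frac{7}{2}$)
$\left(\left(-11572 - 6767\right) \left(-8526 + 14654\right) + \left(\left(3133 + 698\right) - 2902\right)\right) + G{\left(130 \right)} = \left(\left(-11572 - 6767\right) \left(-8526 + 14654\right) + \left(\left(3133 + 698\right) - 2902\right)\right) + \frac{7}{2} = \left(\left(-18339\right) 6128 + \left(3831 - 2902\right)\right) + \frac{7}{2} = \left(-112381392 + 929\right) + \frac{7}{2} = -112380463 + \frac{7}{2} = - \frac{224760919}{2}$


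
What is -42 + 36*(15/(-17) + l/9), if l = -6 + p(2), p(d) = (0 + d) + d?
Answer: -1390/17 ≈ -81.765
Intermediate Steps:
p(d) = 2*d (p(d) = d + d = 2*d)
l = -2 (l = -6 + 2*2 = -6 + 4 = -2)
-42 + 36*(15/(-17) + l/9) = -42 + 36*(15/(-17) - 2/9) = -42 + 36*(15*(-1/17) - 2*1/9) = -42 + 36*(-15/17 - 2/9) = -42 + 36*(-169/153) = -42 - 676/17 = -1390/17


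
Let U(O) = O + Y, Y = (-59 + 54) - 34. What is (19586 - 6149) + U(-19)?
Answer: 13379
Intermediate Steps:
Y = -39 (Y = -5 - 34 = -39)
U(O) = -39 + O (U(O) = O - 39 = -39 + O)
(19586 - 6149) + U(-19) = (19586 - 6149) + (-39 - 19) = 13437 - 58 = 13379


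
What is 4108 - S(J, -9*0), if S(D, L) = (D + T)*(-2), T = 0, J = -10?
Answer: 4088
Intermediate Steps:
S(D, L) = -2*D (S(D, L) = (D + 0)*(-2) = D*(-2) = -2*D)
4108 - S(J, -9*0) = 4108 - (-2)*(-10) = 4108 - 1*20 = 4108 - 20 = 4088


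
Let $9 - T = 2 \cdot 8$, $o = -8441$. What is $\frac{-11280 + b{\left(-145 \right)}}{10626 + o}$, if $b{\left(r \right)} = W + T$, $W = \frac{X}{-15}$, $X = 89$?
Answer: $- \frac{169394}{32775} \approx -5.1684$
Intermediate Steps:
$W = - \frac{89}{15}$ ($W = \frac{89}{-15} = 89 \left(- \frac{1}{15}\right) = - \frac{89}{15} \approx -5.9333$)
$T = -7$ ($T = 9 - 2 \cdot 8 = 9 - 16 = -7$)
$b{\left(r \right)} = - \frac{194}{15}$ ($b{\left(r \right)} = - \frac{89}{15} - 7 = - \frac{194}{15}$)
$\frac{-11280 + b{\left(-145 \right)}}{10626 + o} = \frac{-11280 - \frac{194}{15}}{10626 - 8441} = - \frac{169394}{15 \cdot 2185} = \left(- \frac{169394}{15}\right) \frac{1}{2185} = - \frac{169394}{32775}$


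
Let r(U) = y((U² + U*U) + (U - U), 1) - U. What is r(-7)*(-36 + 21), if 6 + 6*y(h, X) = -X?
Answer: -175/2 ≈ -87.500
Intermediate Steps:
y(h, X) = -1 - X/6 (y(h, X) = -1 + (-X)/6 = -1 - X/6)
r(U) = -7/6 - U (r(U) = (-1 - ⅙*1) - U = (-1 - ⅙) - U = -7/6 - U)
r(-7)*(-36 + 21) = (-7/6 - 1*(-7))*(-36 + 21) = (-7/6 + 7)*(-15) = (35/6)*(-15) = -175/2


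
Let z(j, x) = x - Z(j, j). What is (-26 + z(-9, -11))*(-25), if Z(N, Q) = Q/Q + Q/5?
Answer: 905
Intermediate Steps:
Z(N, Q) = 1 + Q/5 (Z(N, Q) = 1 + Q*(1/5) = 1 + Q/5)
z(j, x) = -1 + x - j/5 (z(j, x) = x - (1 + j/5) = x + (-1 - j/5) = -1 + x - j/5)
(-26 + z(-9, -11))*(-25) = (-26 + (-1 - 11 - 1/5*(-9)))*(-25) = (-26 + (-1 - 11 + 9/5))*(-25) = (-26 - 51/5)*(-25) = -181/5*(-25) = 905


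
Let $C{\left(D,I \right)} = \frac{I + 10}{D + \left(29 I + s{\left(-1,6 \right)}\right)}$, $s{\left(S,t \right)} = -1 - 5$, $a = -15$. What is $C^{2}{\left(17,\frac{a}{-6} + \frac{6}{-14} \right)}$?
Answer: $\frac{28561}{990025} \approx 0.028849$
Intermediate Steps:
$s{\left(S,t \right)} = -6$ ($s{\left(S,t \right)} = -1 - 5 = -6$)
$C{\left(D,I \right)} = \frac{10 + I}{-6 + D + 29 I}$ ($C{\left(D,I \right)} = \frac{I + 10}{D + \left(29 I - 6\right)} = \frac{10 + I}{D + \left(-6 + 29 I\right)} = \frac{10 + I}{-6 + D + 29 I}$)
$C^{2}{\left(17,\frac{a}{-6} + \frac{6}{-14} \right)} = \left(\frac{10 + \left(- \frac{15}{-6} + \frac{6}{-14}\right)}{-6 + 17 + 29 \left(- \frac{15}{-6} + \frac{6}{-14}\right)}\right)^{2} = \left(\frac{10 + \left(\left(-15\right) \left(- \frac{1}{6}\right) + 6 \left(- \frac{1}{14}\right)\right)}{-6 + 17 + 29 \left(\left(-15\right) \left(- \frac{1}{6}\right) + 6 \left(- \frac{1}{14}\right)\right)}\right)^{2} = \left(\frac{10 + \left(\frac{5}{2} - \frac{3}{7}\right)}{-6 + 17 + 29 \left(\frac{5}{2} - \frac{3}{7}\right)}\right)^{2} = \left(\frac{10 + \frac{29}{14}}{-6 + 17 + 29 \cdot \frac{29}{14}}\right)^{2} = \left(\frac{1}{-6 + 17 + \frac{841}{14}} \cdot \frac{169}{14}\right)^{2} = \left(\frac{1}{\frac{995}{14}} \cdot \frac{169}{14}\right)^{2} = \left(\frac{14}{995} \cdot \frac{169}{14}\right)^{2} = \left(\frac{169}{995}\right)^{2} = \frac{28561}{990025}$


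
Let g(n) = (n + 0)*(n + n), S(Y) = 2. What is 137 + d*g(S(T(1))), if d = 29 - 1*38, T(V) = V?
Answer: 65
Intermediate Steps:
g(n) = 2*n² (g(n) = n*(2*n) = 2*n²)
d = -9 (d = 29 - 38 = -9)
137 + d*g(S(T(1))) = 137 - 18*2² = 137 - 18*4 = 137 - 9*8 = 137 - 72 = 65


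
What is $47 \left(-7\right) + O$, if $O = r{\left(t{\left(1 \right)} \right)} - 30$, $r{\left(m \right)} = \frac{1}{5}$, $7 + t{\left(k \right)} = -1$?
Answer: $- \frac{1794}{5} \approx -358.8$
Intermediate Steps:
$t{\left(k \right)} = -8$ ($t{\left(k \right)} = -7 - 1 = -8$)
$r{\left(m \right)} = \frac{1}{5}$
$O = - \frac{149}{5}$ ($O = \frac{1}{5} - 30 = - \frac{149}{5} \approx -29.8$)
$47 \left(-7\right) + O = 47 \left(-7\right) - \frac{149}{5} = -329 - \frac{149}{5} = - \frac{1794}{5}$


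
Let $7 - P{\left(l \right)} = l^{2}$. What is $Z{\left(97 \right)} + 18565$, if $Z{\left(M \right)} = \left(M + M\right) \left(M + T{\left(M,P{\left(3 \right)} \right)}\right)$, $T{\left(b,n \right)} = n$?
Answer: $36995$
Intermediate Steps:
$P{\left(l \right)} = 7 - l^{2}$
$Z{\left(M \right)} = 2 M \left(-2 + M\right)$ ($Z{\left(M \right)} = \left(M + M\right) \left(M + \left(7 - 3^{2}\right)\right) = 2 M \left(M + \left(7 - 9\right)\right) = 2 M \left(M - 2\right) = 2 M \left(-2 + M\right)$)
$Z{\left(97 \right)} + 18565 = 2 \cdot 97 \left(-2 + 97\right) + 18565 = 2 \cdot 97 \cdot 95 + 18565 = 18430 + 18565 = 36995$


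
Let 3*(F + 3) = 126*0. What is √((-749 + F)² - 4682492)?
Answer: 2*I*√1029247 ≈ 2029.0*I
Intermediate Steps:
F = -3 (F = -3 + (126*0)/3 = -3 + (⅓)*0 = -3 + 0 = -3)
√((-749 + F)² - 4682492) = √((-749 - 3)² - 4682492) = √((-752)² - 4682492) = √(565504 - 4682492) = √(-4116988) = 2*I*√1029247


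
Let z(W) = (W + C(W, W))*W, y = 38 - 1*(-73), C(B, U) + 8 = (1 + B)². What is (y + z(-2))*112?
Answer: 14448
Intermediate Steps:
C(B, U) = -8 + (1 + B)²
y = 111 (y = 38 + 73 = 111)
z(W) = W*(-8 + W + (1 + W)²) (z(W) = (W + (-8 + (1 + W)²))*W = (-8 + W + (1 + W)²)*W = W*(-8 + W + (1 + W)²))
(y + z(-2))*112 = (111 - 2*(-8 - 2 + (1 - 2)²))*112 = (111 - 2*(-8 - 2 + (-1)²))*112 = (111 - 2*(-8 - 2 + 1))*112 = (111 - 2*(-9))*112 = (111 + 18)*112 = 129*112 = 14448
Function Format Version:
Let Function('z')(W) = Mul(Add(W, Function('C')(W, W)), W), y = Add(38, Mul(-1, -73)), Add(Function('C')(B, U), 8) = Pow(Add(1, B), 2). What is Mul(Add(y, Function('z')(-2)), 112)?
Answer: 14448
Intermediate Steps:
Function('C')(B, U) = Add(-8, Pow(Add(1, B), 2))
y = 111 (y = Add(38, 73) = 111)
Function('z')(W) = Mul(W, Add(-8, W, Pow(Add(1, W), 2))) (Function('z')(W) = Mul(Add(W, Add(-8, Pow(Add(1, W), 2))), W) = Mul(Add(-8, W, Pow(Add(1, W), 2)), W) = Mul(W, Add(-8, W, Pow(Add(1, W), 2))))
Mul(Add(y, Function('z')(-2)), 112) = Mul(Add(111, Mul(-2, Add(-8, -2, Pow(Add(1, -2), 2)))), 112) = Mul(Add(111, Mul(-2, Add(-8, -2, Pow(-1, 2)))), 112) = Mul(Add(111, Mul(-2, Add(-8, -2, 1))), 112) = Mul(Add(111, Mul(-2, -9)), 112) = Mul(Add(111, 18), 112) = Mul(129, 112) = 14448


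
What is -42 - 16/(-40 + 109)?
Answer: -2914/69 ≈ -42.232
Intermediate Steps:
-42 - 16/(-40 + 109) = -42 - 16/69 = -2914/69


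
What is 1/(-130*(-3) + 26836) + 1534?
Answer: 41764685/27226 ≈ 1534.0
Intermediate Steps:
1/(-130*(-3) + 26836) + 1534 = 1/(390 + 26836) + 1534 = 1/27226 + 1534 = 41764685/27226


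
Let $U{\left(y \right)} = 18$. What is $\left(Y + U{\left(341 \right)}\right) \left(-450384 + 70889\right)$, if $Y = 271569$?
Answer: $-103065908565$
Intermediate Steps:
$\left(Y + U{\left(341 \right)}\right) \left(-450384 + 70889\right) = \left(271569 + 18\right) \left(-450384 + 70889\right) = 271587 \left(-379495\right) = -103065908565$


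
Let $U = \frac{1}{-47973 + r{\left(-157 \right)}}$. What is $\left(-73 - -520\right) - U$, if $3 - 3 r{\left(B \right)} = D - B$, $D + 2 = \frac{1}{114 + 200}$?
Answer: $\frac{20221518807}{45238295} \approx 447.0$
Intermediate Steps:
$D = - \frac{627}{314}$ ($D = -2 + \frac{1}{114 + 200} = -2 + \frac{1}{314} = - \frac{627}{314} \approx -1.9968$)
$r{\left(B \right)} = \frac{523}{314} + \frac{B}{3}$ ($r{\left(B \right)} = 1 - \frac{- \frac{627}{314} - B}{3} = 1 + \left(\frac{209}{314} + \frac{B}{3}\right) = \frac{523}{314} + \frac{B}{3}$)
$U = - \frac{942}{45238295}$ ($U = \frac{1}{-47973 + \left(\frac{523}{314} + \frac{1}{3} \left(-157\right)\right)} = \frac{1}{-47973 + \left(\frac{523}{314} - \frac{157}{3}\right)} = \frac{1}{-47973 - \frac{47729}{942}} = \frac{1}{- \frac{45238295}{942}} = - \frac{942}{45238295} \approx -2.0823 \cdot 10^{-5}$)
$\left(-73 - -520\right) - U = \left(-73 - -520\right) - - \frac{942}{45238295} = \left(-73 + 520\right) + \frac{942}{45238295} = 447 + \frac{942}{45238295} = \frac{20221518807}{45238295}$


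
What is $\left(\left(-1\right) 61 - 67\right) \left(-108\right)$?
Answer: $13824$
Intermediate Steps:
$\left(\left(-1\right) 61 - 67\right) \left(-108\right) = \left(-61 - 67\right) \left(-108\right) = \left(-128\right) \left(-108\right) = 13824$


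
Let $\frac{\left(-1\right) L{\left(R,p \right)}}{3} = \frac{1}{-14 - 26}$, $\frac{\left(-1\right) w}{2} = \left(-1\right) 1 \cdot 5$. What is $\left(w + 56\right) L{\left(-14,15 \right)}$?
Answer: $\frac{99}{20} \approx 4.95$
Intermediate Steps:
$w = 10$ ($w = - 2 \left(-1\right) 1 \cdot 5 = - 2 \left(\left(-1\right) 5\right) = \left(-2\right) \left(-5\right) = 10$)
$L{\left(R,p \right)} = \frac{3}{40}$ ($L{\left(R,p \right)} = - \frac{3}{-14 - 26} = - \frac{3}{-40} = \left(-3\right) \left(- \frac{1}{40}\right) = \frac{3}{40}$)
$\left(w + 56\right) L{\left(-14,15 \right)} = \left(10 + 56\right) \frac{3}{40} = 66 \cdot \frac{3}{40} = \frac{99}{20}$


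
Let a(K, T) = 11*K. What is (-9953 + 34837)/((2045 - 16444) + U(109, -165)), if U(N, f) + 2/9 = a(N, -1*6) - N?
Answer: -223956/119783 ≈ -1.8697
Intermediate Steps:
U(N, f) = -2/9 + 10*N (U(N, f) = -2/9 + (11*N - N) = -2/9 + 10*N)
(-9953 + 34837)/((2045 - 16444) + U(109, -165)) = (-9953 + 34837)/((2045 - 16444) + (-2/9 + 10*109)) = 24884/(-14399 + (-2/9 + 1090)) = 24884/(-14399 + 9808/9) = 24884/(-119783/9) = 24884*(-9/119783) = -223956/119783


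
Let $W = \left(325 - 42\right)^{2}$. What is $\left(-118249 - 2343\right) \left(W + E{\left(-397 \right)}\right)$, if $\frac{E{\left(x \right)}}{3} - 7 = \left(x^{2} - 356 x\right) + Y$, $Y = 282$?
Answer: $-117912325168$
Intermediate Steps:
$W = 80089$ ($W = 283^{2} = 80089$)
$E{\left(x \right)} = 867 - 1068 x + 3 x^{2}$ ($E{\left(x \right)} = 21 + 3 \left(\left(x^{2} - 356 x\right) + 282\right) = 21 + 3 \left(282 + x^{2} - 356 x\right) = 21 + \left(846 - 1068 x + 3 x^{2}\right) = 867 - 1068 x + 3 x^{2}$)
$\left(-118249 - 2343\right) \left(W + E{\left(-397 \right)}\right) = \left(-118249 - 2343\right) \left(80089 + \left(867 - -423996 + 3 \left(-397\right)^{2}\right)\right) = - 120592 \left(80089 + \left(867 + 423996 + 3 \cdot 157609\right)\right) = - 120592 \left(80089 + \left(867 + 423996 + 472827\right)\right) = - 120592 \left(80089 + 897690\right) = \left(-120592\right) 977779 = -117912325168$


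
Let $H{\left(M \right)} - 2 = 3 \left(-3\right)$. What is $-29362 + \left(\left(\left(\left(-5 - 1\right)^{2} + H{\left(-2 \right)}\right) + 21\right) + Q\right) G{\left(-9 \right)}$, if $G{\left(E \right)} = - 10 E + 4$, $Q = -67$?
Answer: $-30960$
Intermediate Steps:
$H{\left(M \right)} = -7$ ($H{\left(M \right)} = 2 + 3 \left(-3\right) = 2 - 9 = -7$)
$G{\left(E \right)} = 4 - 10 E$
$-29362 + \left(\left(\left(\left(-5 - 1\right)^{2} + H{\left(-2 \right)}\right) + 21\right) + Q\right) G{\left(-9 \right)} = -29362 + \left(\left(\left(\left(-5 - 1\right)^{2} - 7\right) + 21\right) - 67\right) \left(4 - -90\right) = -29362 + \left(\left(\left(\left(-6\right)^{2} - 7\right) + 21\right) - 67\right) \left(4 + 90\right) = -29362 + \left(\left(\left(36 - 7\right) + 21\right) - 67\right) 94 = -29362 + \left(\left(29 + 21\right) - 67\right) 94 = -29362 + \left(50 - 67\right) 94 = -29362 - 1598 = -30960$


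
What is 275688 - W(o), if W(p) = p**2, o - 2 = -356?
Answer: 150372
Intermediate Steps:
o = -354 (o = 2 - 356 = -354)
275688 - W(o) = 275688 - 1*(-354)**2 = 275688 - 1*125316 = 275688 - 125316 = 150372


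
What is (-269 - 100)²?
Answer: 136161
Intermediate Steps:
(-269 - 100)² = (-369)² = 136161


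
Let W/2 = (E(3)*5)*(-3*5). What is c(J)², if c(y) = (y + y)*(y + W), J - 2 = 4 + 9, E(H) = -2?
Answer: 89302500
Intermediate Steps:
J = 15 (J = 2 + (4 + 9) = 2 + 13 = 15)
W = 300 (W = 2*((-2*5)*(-3*5)) = 2*(-10*(-15)) = 2*150 = 300)
c(y) = 2*y*(300 + y) (c(y) = (y + y)*(y + 300) = (2*y)*(300 + y) = 2*y*(300 + y))
c(J)² = (2*15*(300 + 15))² = (2*15*315)² = 9450² = 89302500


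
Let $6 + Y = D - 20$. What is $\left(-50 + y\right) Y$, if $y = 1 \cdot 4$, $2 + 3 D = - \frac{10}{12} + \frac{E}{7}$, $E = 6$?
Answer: $\frac{77257}{63} \approx 1226.3$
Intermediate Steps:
$D = - \frac{83}{126}$ ($D = - \frac{2}{3} + \frac{- \frac{10}{12} + \frac{6}{7}}{3} = - \frac{2}{3} + \frac{\left(-10\right) \frac{1}{12} + 6 \cdot \frac{1}{7}}{3} = - \frac{2}{3} + \frac{- \frac{5}{6} + \frac{6}{7}}{3} = - \frac{2}{3} + \frac{1}{3} \cdot \frac{1}{42} = - \frac{2}{3} + \frac{1}{126} = - \frac{83}{126} \approx -0.65873$)
$y = 4$
$Y = - \frac{3359}{126}$ ($Y = -6 - \frac{2603}{126} = - \frac{3359}{126} \approx -26.659$)
$\left(-50 + y\right) Y = \left(-50 + 4\right) \left(- \frac{3359}{126}\right) = \left(-46\right) \left(- \frac{3359}{126}\right) = \frac{77257}{63}$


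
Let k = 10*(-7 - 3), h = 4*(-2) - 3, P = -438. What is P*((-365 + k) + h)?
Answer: 208488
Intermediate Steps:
h = -11 (h = -8 - 3 = -11)
k = -100 (k = 10*(-10) = -100)
P*((-365 + k) + h) = -438*((-365 - 100) - 11) = -438*(-465 - 11) = -438*(-476) = 208488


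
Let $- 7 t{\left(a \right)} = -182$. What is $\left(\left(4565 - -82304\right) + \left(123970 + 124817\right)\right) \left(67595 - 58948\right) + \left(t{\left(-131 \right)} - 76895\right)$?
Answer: $2902340563$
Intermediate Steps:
$t{\left(a \right)} = 26$ ($t{\left(a \right)} = \left(- \frac{1}{7}\right) \left(-182\right) = 26$)
$\left(\left(4565 - -82304\right) + \left(123970 + 124817\right)\right) \left(67595 - 58948\right) + \left(t{\left(-131 \right)} - 76895\right) = \left(\left(4565 - -82304\right) + \left(123970 + 124817\right)\right) \left(67595 - 58948\right) + \left(26 - 76895\right) = \left(\left(4565 + 82304\right) + 248787\right) 8647 + \left(26 - 76895\right) = \left(86869 + 248787\right) 8647 - 76869 = 335656 \cdot 8647 - 76869 = 2902417432 - 76869 = 2902340563$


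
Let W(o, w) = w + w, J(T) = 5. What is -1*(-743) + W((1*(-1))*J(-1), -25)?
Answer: 693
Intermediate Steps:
W(o, w) = 2*w
-1*(-743) + W((1*(-1))*J(-1), -25) = -1*(-743) + 2*(-25) = 743 - 50 = 693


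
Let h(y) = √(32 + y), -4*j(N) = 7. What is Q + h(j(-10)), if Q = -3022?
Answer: -6033/2 ≈ -3016.5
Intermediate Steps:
j(N) = -7/4 (j(N) = -¼*7 = -7/4)
Q + h(j(-10)) = -3022 + √(32 - 7/4) = -3022 + √(121/4) = -3022 + 11/2 = -6033/2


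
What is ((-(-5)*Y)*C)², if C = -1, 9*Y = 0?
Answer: 0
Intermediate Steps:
Y = 0 (Y = (⅑)*0 = 0)
((-(-5)*Y)*C)² = (-(-5)*0*(-1))² = (-5*0*(-1))² = (0*(-1))² = 0² = 0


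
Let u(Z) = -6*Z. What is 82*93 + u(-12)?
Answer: 7698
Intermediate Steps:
82*93 + u(-12) = 82*93 - 6*(-12) = 7626 + 72 = 7698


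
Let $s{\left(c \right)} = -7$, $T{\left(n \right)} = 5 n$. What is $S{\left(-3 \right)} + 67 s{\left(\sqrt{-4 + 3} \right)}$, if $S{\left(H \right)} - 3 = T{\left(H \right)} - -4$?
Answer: $-477$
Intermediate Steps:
$S{\left(H \right)} = 7 + 5 H$ ($S{\left(H \right)} = 3 + \left(5 H - -4\right) = 3 + \left(5 H + 4\right) = 3 + \left(4 + 5 H\right) = 7 + 5 H$)
$S{\left(-3 \right)} + 67 s{\left(\sqrt{-4 + 3} \right)} = \left(7 + 5 \left(-3\right)\right) + 67 \left(-7\right) = \left(7 - 15\right) - 469 = -8 - 469 = -477$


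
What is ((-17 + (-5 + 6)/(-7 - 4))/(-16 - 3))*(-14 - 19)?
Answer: -564/19 ≈ -29.684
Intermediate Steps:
((-17 + (-5 + 6)/(-7 - 4))/(-16 - 3))*(-14 - 19) = ((-17 + 1/(-11))/(-19))*(-33) = ((-17 + 1*(-1/11))*(-1/19))*(-33) = ((-17 - 1/11)*(-1/19))*(-33) = -188/11*(-1/19)*(-33) = (188/209)*(-33) = -564/19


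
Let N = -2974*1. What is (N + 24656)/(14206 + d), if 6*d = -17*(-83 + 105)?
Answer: 65046/42431 ≈ 1.5330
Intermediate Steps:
d = -187/3 (d = (-17*(-83 + 105))/6 = (-17*22)/6 = (⅙)*(-374) = -187/3 ≈ -62.333)
N = -2974
(N + 24656)/(14206 + d) = (-2974 + 24656)/(14206 - 187/3) = 21682/(42431/3) = 21682*(3/42431) = 65046/42431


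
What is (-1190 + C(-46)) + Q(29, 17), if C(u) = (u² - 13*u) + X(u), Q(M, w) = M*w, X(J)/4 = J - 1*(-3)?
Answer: 1845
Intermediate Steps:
X(J) = 12 + 4*J (X(J) = 4*(J - 1*(-3)) = 4*(J + 3) = 4*(3 + J) = 12 + 4*J)
C(u) = 12 + u² - 9*u (C(u) = (u² - 13*u) + (12 + 4*u) = 12 + u² - 9*u)
(-1190 + C(-46)) + Q(29, 17) = (-1190 + (12 + (-46)² - 9*(-46))) + 29*17 = (-1190 + (12 + 2116 + 414)) + 493 = (-1190 + 2542) + 493 = 1352 + 493 = 1845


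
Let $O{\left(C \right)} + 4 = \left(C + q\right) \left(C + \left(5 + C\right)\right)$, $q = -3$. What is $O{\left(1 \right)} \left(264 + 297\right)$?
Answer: $-10098$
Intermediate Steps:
$O{\left(C \right)} = -4 + \left(-3 + C\right) \left(5 + 2 C\right)$ ($O{\left(C \right)} = -4 + \left(C - 3\right) \left(C + \left(5 + C\right)\right) = -4 + \left(-3 + C\right) \left(5 + 2 C\right)$)
$O{\left(1 \right)} \left(264 + 297\right) = \left(-19 - 1 + 2 \cdot 1^{2}\right) \left(264 + 297\right) = \left(-19 - 1 + 2 \cdot 1\right) 561 = \left(-19 - 1 + 2\right) 561 = \left(-18\right) 561 = -10098$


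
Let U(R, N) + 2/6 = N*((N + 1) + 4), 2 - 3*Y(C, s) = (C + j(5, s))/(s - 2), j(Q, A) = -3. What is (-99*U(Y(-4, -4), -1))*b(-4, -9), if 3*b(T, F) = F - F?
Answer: 0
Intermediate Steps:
Y(C, s) = ⅔ - (-3 + C)/(3*(-2 + s)) (Y(C, s) = ⅔ - (C - 3)/(3*(s - 2)) = ⅔ - (-3 + C)/(3*(-2 + s)))
b(T, F) = 0 (b(T, F) = (F - F)/3 = (⅓)*0 = 0)
U(R, N) = -⅓ + N*(5 + N) (U(R, N) = -⅓ + N*((N + 1) + 4) = -⅓ + N*((1 + N) + 4) = -⅓ + N*(5 + N))
(-99*U(Y(-4, -4), -1))*b(-4, -9) = -99*(-⅓ + (-1)² + 5*(-1))*0 = -99*(-⅓ + 1 - 5)*0 = -99*(-13/3)*0 = 429*0 = 0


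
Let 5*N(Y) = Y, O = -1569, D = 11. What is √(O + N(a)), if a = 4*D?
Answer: I*√39005/5 ≈ 39.499*I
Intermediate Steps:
a = 44 (a = 4*11 = 44)
N(Y) = Y/5
√(O + N(a)) = √(-1569 + (⅕)*44) = √(-1569 + 44/5) = √(-7801/5) = I*√39005/5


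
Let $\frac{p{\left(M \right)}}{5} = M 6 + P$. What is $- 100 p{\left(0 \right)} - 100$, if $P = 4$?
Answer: $-2100$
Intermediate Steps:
$p{\left(M \right)} = 20 + 30 M$ ($p{\left(M \right)} = 5 \left(M 6 + 4\right) = 5 \left(6 M + 4\right) = 5 \left(4 + 6 M\right) = 20 + 30 M$)
$- 100 p{\left(0 \right)} - 100 = - 100 \left(20 + 30 \cdot 0\right) - 100 = - 100 \left(20 + 0\right) - 100 = \left(-100\right) 20 - 100 = -2000 - 100 = -2100$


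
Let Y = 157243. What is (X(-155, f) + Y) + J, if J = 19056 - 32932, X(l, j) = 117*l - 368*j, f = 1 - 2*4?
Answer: 127808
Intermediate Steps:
f = -7 (f = 1 - 8 = -7)
X(l, j) = -368*j + 117*l
J = -13876
(X(-155, f) + Y) + J = ((-368*(-7) + 117*(-155)) + 157243) - 13876 = ((2576 - 18135) + 157243) - 13876 = (-15559 + 157243) - 13876 = 141684 - 13876 = 127808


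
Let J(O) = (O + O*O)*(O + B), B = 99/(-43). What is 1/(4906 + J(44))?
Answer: 43/3761098 ≈ 1.1433e-5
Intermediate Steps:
B = -99/43 (B = 99*(-1/43) = -99/43 ≈ -2.3023)
J(O) = (-99/43 + O)*(O + O**2) (J(O) = (O + O*O)*(O - 99/43) = (O + O**2)*(-99/43 + O) = (-99/43 + O)*(O + O**2))
1/(4906 + J(44)) = 1/(4906 + (1/43)*44*(-99 - 56*44 + 43*44**2)) = 1/(4906 + (1/43)*44*(-99 - 2464 + 43*1936)) = 1/(4906 + (1/43)*44*(-99 - 2464 + 83248)) = 1/(4906 + (1/43)*44*80685) = 1/(4906 + 3550140/43) = 1/(3761098/43) = 43/3761098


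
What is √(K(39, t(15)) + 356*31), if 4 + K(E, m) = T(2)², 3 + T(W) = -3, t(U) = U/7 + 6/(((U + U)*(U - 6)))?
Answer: 2*√2767 ≈ 105.20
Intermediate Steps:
t(U) = U/7 + 3/(U*(-6 + U)) (t(U) = U*(⅐) + 6/(((2*U)*(-6 + U))) = U/7 + 6/((2*U*(-6 + U))) = U/7 + 6*(1/(2*U*(-6 + U))) = U/7 + 3/(U*(-6 + U)))
T(W) = -6 (T(W) = -3 - 3 = -6)
K(E, m) = 32 (K(E, m) = -4 + (-6)² = -4 + 36 = 32)
√(K(39, t(15)) + 356*31) = √(32 + 356*31) = √(32 + 11036) = √11068 = 2*√2767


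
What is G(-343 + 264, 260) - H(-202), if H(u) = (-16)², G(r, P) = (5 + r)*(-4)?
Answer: 40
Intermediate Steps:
G(r, P) = -20 - 4*r
H(u) = 256
G(-343 + 264, 260) - H(-202) = (-20 - 4*(-343 + 264)) - 1*256 = (-20 - 4*(-79)) - 256 = (-20 + 316) - 256 = 296 - 256 = 40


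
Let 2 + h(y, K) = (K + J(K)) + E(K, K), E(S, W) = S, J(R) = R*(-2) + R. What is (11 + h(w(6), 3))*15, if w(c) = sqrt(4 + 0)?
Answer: 180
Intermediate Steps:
J(R) = -R (J(R) = -2*R + R = -R)
w(c) = 2 (w(c) = sqrt(4) = 2)
h(y, K) = -2 + K (h(y, K) = -2 + ((K - K) + K) = -2 + (0 + K) = -2 + K)
(11 + h(w(6), 3))*15 = (11 + (-2 + 3))*15 = (11 + 1)*15 = 12*15 = 180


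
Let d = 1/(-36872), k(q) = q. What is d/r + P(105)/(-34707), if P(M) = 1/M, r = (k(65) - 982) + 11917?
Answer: -81847247/295614512424000 ≈ -2.7687e-7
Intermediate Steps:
d = -1/36872 ≈ -2.7121e-5
r = 11000 (r = (65 - 982) + 11917 = -917 + 11917 = 11000)
d/r + P(105)/(-34707) = -1/36872/11000 + 1/(105*(-34707)) = -1/36872*1/11000 + (1/105)*(-1/34707) = -1/405592000 - 1/3644235 = -81847247/295614512424000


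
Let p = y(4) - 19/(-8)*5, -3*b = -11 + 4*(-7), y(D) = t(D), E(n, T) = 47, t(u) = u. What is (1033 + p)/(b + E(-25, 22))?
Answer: 2797/160 ≈ 17.481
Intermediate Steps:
y(D) = D
b = 13 (b = -(-11 + 4*(-7))/3 = -(-11 - 28)/3 = -⅓*(-39) = 13)
p = 127/8 (p = 4 - 19/(-8)*5 = 4 - 19*(-⅛)*5 = 4 + (19/8)*5 = 4 + 95/8 = 127/8 ≈ 15.875)
(1033 + p)/(b + E(-25, 22)) = (1033 + 127/8)/(13 + 47) = (8391/8)/60 = (8391/8)*(1/60) = 2797/160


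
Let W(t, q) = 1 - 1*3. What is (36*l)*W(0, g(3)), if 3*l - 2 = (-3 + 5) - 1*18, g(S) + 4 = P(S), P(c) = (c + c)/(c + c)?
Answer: 336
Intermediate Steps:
P(c) = 1 (P(c) = (2*c)/((2*c)) = (2*c)*(1/(2*c)) = 1)
g(S) = -3 (g(S) = -4 + 1 = -3)
l = -14/3 (l = 2/3 + ((-3 + 5) - 1*18)/3 = 2/3 + (2 - 18)/3 = 2/3 + (1/3)*(-16) = 2/3 - 16/3 = -14/3 ≈ -4.6667)
W(t, q) = -2 (W(t, q) = 1 - 3 = -2)
(36*l)*W(0, g(3)) = (36*(-14/3))*(-2) = -168*(-2) = 336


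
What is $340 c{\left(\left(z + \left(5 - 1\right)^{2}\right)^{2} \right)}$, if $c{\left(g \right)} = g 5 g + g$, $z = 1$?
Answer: $142083960$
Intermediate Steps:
$c{\left(g \right)} = g + 5 g^{2}$ ($c{\left(g \right)} = 5 g^{2} + g = g + 5 g^{2}$)
$340 c{\left(\left(z + \left(5 - 1\right)^{2}\right)^{2} \right)} = 340 \left(1 + \left(5 - 1\right)^{2}\right)^{2} \left(1 + 5 \left(1 + \left(5 - 1\right)^{2}\right)^{2}\right) = 340 \left(1 + 4^{2}\right)^{2} \left(1 + 5 \left(1 + 4^{2}\right)^{2}\right) = 340 \left(1 + 16\right)^{2} \left(1 + 5 \left(1 + 16\right)^{2}\right) = 340 \cdot 17^{2} \left(1 + 5 \cdot 17^{2}\right) = 340 \cdot 289 \left(1 + 5 \cdot 289\right) = 340 \cdot 289 \left(1 + 1445\right) = 340 \cdot 289 \cdot 1446 = 340 \cdot 417894 = 142083960$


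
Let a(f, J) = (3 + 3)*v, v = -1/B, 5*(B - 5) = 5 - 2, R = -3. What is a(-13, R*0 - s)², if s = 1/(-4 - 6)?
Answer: 225/196 ≈ 1.1480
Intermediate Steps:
s = -⅒ (s = 1/(-10) = -⅒ ≈ -0.10000)
B = 28/5 (B = 5 + (5 - 2)/5 = 5 + (⅕)*3 = 5 + ⅗ = 28/5 ≈ 5.6000)
v = -5/28 (v = -1/28/5 = -1*5/28 = -5/28 ≈ -0.17857)
a(f, J) = -15/14 (a(f, J) = (3 + 3)*(-5/28) = 6*(-5/28) = -15/14)
a(-13, R*0 - s)² = (-15/14)² = 225/196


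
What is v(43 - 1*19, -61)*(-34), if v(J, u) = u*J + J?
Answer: 48960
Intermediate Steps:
v(J, u) = J + J*u (v(J, u) = J*u + J = J + J*u)
v(43 - 1*19, -61)*(-34) = ((43 - 1*19)*(1 - 61))*(-34) = ((43 - 19)*(-60))*(-34) = (24*(-60))*(-34) = -1440*(-34) = 48960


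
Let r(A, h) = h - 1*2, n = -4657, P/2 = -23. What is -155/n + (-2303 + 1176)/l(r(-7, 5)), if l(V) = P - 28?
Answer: 5259909/344618 ≈ 15.263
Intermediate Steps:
P = -46 (P = 2*(-23) = -46)
r(A, h) = -2 + h (r(A, h) = h - 2 = -2 + h)
l(V) = -74 (l(V) = -46 - 28 = -74)
-155/n + (-2303 + 1176)/l(r(-7, 5)) = -155/(-4657) + (-2303 + 1176)/(-74) = -155*(-1/4657) - 1127*(-1/74) = 155/4657 + 1127/74 = 5259909/344618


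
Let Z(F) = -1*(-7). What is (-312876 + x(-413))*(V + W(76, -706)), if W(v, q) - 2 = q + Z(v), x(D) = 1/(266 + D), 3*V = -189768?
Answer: 2941375811669/147 ≈ 2.0009e+10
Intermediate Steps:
Z(F) = 7
V = -63256 (V = (⅓)*(-189768) = -63256)
W(v, q) = 9 + q (W(v, q) = 2 + (q + 7) = 2 + (7 + q) = 9 + q)
(-312876 + x(-413))*(V + W(76, -706)) = (-312876 + 1/(266 - 413))*(-63256 + (9 - 706)) = (-312876 + 1/(-147))*(-63256 - 697) = (-312876 - 1/147)*(-63953) = -45992773/147*(-63953) = 2941375811669/147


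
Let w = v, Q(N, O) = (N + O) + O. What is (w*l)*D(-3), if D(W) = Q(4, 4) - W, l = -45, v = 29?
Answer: -19575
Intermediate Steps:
Q(N, O) = N + 2*O
w = 29
D(W) = 12 - W (D(W) = (4 + 2*4) - W = (4 + 8) - W = 12 - W)
(w*l)*D(-3) = (29*(-45))*(12 - 1*(-3)) = -1305*(12 + 3) = -1305*15 = -19575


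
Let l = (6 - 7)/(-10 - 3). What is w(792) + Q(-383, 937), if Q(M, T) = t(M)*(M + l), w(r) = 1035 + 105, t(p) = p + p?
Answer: 3827968/13 ≈ 2.9446e+5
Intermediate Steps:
t(p) = 2*p
w(r) = 1140
l = 1/13 (l = -1/(-13) = -1*(-1/13) = 1/13 ≈ 0.076923)
Q(M, T) = 2*M*(1/13 + M) (Q(M, T) = (2*M)*(M + 1/13) = (2*M)*(1/13 + M) = 2*M*(1/13 + M))
w(792) + Q(-383, 937) = 1140 + (2/13)*(-383)*(1 + 13*(-383)) = 1140 + (2/13)*(-383)*(1 - 4979) = 1140 + (2/13)*(-383)*(-4978) = 1140 + 3813148/13 = 3827968/13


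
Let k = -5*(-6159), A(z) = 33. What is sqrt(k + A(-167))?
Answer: 2*sqrt(7707) ≈ 175.58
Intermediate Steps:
k = 30795
sqrt(k + A(-167)) = sqrt(30795 + 33) = sqrt(30828) = 2*sqrt(7707)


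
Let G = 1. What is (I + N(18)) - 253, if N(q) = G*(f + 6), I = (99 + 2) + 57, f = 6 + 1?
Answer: -82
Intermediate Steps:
f = 7
I = 158 (I = 101 + 57 = 158)
N(q) = 13 (N(q) = 1*(7 + 6) = 1*13 = 13)
(I + N(18)) - 253 = (158 + 13) - 253 = 171 - 253 = -82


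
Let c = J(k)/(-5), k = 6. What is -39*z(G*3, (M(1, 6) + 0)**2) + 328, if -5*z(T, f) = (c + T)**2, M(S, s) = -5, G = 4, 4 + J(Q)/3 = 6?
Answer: 154724/125 ≈ 1237.8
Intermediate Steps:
J(Q) = 6 (J(Q) = -12 + 3*6 = -12 + 18 = 6)
c = -6/5 (c = 6/(-5) = 6*(-1/5) = -6/5 ≈ -1.2000)
z(T, f) = -(-6/5 + T)**2/5
-39*z(G*3, (M(1, 6) + 0)**2) + 328 = -(-39)*(-6 + 5*(4*3))**2/125 + 328 = -(-39)*(-6 + 5*12)**2/125 + 328 = -(-39)*(-6 + 60)**2/125 + 328 = -(-39)*54**2/125 + 328 = -(-39)*2916/125 + 328 = -39*(-2916/125) + 328 = 113724/125 + 328 = 154724/125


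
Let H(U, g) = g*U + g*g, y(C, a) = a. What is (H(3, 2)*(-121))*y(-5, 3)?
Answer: -3630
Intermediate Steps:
H(U, g) = g² + U*g (H(U, g) = U*g + g² = g² + U*g)
(H(3, 2)*(-121))*y(-5, 3) = ((2*(3 + 2))*(-121))*3 = ((2*5)*(-121))*3 = (10*(-121))*3 = -1210*3 = -3630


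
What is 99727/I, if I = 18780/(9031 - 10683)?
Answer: -41187251/4695 ≈ -8772.6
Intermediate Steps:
I = -4695/413 (I = 18780/(-1652) = 18780*(-1/1652) = -4695/413 ≈ -11.368)
99727/I = 99727/(-4695/413) = 99727*(-413/4695) = -41187251/4695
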